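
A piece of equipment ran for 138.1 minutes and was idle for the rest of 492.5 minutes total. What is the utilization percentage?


Utilization = busy / total × 100
= 138.1 / 492.5 × 100
= 28.0%


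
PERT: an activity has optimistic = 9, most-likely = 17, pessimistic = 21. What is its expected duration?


te = (o + 4m + p) / 6
= (9 + 4×17 + 21) / 6
= (9 + 68 + 21) / 6
= 98 / 6
= 16.33


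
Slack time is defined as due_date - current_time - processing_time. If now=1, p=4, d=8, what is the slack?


Slack = due - current_time - processing
= 8 - 1 - 4
= 3


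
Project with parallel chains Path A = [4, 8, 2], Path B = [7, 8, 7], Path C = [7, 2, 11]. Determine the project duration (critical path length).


Path A: 4 + 8 + 2 = 14
Path B: 7 + 8 + 7 = 22
Path C: 7 + 2 + 11 = 20
Critical path = longest = max(14, 22, 20)
= 22 (Path B)


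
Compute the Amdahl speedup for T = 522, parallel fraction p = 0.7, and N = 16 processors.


Amdahl's law: T_p = T × ((1-p) + p/N)
= 522 × ((1-0.7) + 0.7/16)
= 522 × (0.30 + 0.0437)
= 522 × 0.3438
= 179.44
Speedup = 522/179.44
= 2.91×


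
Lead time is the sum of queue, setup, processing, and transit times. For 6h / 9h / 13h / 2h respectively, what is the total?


Lead time = queue + setup + processing + transit
= 6 + 9 + 13 + 2
= 30 hours


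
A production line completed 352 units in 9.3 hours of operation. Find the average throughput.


Throughput = units / time
= 352 / 9.3
= 37.8 units/hour


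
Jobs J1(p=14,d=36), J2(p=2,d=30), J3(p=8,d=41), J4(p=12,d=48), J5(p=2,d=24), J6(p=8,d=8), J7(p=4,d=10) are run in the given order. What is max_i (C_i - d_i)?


Lateness per job (L = C - d):
  J1: C=14, d=36, L=-22
  J2: C=16, d=30, L=-14
  J3: C=24, d=41, L=-17
  J4: C=36, d=48, L=-12
  J5: C=38, d=24, L=14
  J6: C=46, d=8, L=38
  J7: C=50, d=10, L=40
Lmax = max(-22, -14, -17, -12, 14, 38, 40)
= 40


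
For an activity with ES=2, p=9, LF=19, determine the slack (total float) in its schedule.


EF = ES + duration = 2 + 9 = 11
LS = LF - duration = 19 - 9 = 10
Total Float = LF - EF = 19 - 11
(or LS - ES = 10 - 2)
= 8


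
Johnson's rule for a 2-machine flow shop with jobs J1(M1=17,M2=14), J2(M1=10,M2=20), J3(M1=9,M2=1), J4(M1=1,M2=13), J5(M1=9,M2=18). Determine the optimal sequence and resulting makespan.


Johnson's rule:
Group 1 (M1≤M2, sort by M1): ['J4', 'J5', 'J2']
Group 2 (M1>M2, sort desc M2): ['J1', 'J3']
Sequence: J4 → J5 → J2 → J1 → J3
Makespan calculation:
  J4: M1 done=1, M2 done=14
  J5: M1 done=10, M2 done=32
  J2: M1 done=20, M2 done=52
  J1: M1 done=37, M2 done=66
  J3: M1 done=46, M2 done=67
= Sequence: J4 → J5 → J2 → J1 → J3, Makespan: 67


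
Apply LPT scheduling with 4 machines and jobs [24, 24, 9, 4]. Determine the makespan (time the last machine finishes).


Jobs (LPT sorted): [24, 24, 9, 4]
Machines: 4
  J=24 → Machine 1 (load: 0+24=24)
  J=24 → Machine 2 (load: 0+24=24)
  J=9 → Machine 3 (load: 0+9=9)
  J=4 → Machine 4 (load: 0+4=4)
Machine loads: [24, 24, 9, 4]
Makespan = max = 24 time units


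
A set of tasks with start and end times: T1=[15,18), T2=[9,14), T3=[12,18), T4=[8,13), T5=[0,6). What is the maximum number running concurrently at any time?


Check each time point for overlaps:
  t=12: 3 tasks active (T2, T3, T4)
Max concurrent = 3


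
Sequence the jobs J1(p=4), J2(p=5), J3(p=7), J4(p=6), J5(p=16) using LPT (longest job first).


LPT: sort by longest processing time first
  J5: p=16
  J3: p=7
  J4: p=6
  J2: p=5
  J1: p=4
Order: J5 → J3 → J4 → J2 → J1


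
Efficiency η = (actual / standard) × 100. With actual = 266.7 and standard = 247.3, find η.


Efficiency = (actual / standard) × 100
= (266.7 / 247.3) × 100
= 107.8%


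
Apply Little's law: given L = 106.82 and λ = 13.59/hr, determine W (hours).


Little's law: L = λW → W = L / λ
= 106.82 / 13.59
= 7.86 hours


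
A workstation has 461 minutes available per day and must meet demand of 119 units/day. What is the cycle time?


Cycle time = available time / demand
= 461 / 119
= 3.87 min/unit


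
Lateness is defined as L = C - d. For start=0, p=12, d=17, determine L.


Completion = 0 + 12 = 12
Lateness = C - d = 12 - 17
= -5


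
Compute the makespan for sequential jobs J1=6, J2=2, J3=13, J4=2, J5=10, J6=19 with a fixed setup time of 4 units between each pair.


Makespan = Σ processing + (n-1) × setup
= (6 + 2 + 13 + 2 + 10 + 19) + (6-1)×4
= 52 + 20
= 72 time units


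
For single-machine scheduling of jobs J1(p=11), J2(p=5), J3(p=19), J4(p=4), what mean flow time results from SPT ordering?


SPT order: J4 → J2 → J1 → J3
Completion times:
  J4: C=4
  J2: C=9
  J1: C=20
  J3: C=39
Sum = 72, n = 4
Mean flow = 72/4
= 18.00


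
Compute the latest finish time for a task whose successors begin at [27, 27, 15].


LF = min of all successor start times
Successors start at: [27, 27, 15]
LF = min(27, 27, 15)
= 15


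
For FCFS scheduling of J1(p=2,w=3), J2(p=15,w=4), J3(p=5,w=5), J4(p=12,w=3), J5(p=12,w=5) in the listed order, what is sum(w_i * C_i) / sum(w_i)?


Completion times:
  J1: C=2, w×C=3×2=6
  J2: C=17, w×C=4×17=68
  J3: C=22, w×C=5×22=110
  J4: C=34, w×C=3×34=102
  J5: C=46, w×C=5×46=230
Sum w×C = 516
Sum w = 20
Weighted avg = 516/20
= 25.80


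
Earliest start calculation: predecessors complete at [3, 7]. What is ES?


ES = max of all predecessor completion times
Predecessors: [3, 7]
ES = max(3, 7)
= 7


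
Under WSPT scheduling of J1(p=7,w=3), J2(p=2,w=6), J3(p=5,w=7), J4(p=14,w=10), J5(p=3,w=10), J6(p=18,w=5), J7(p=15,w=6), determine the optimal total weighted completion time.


WSPT order (by p/w): J5 → J2 → J3 → J4 → J1 → J7 → J6
  J5: C=3, w·C=10×3=30
  J2: C=5, w·C=6×5=30
  J3: C=10, w·C=7×10=70
  J4: C=24, w·C=10×24=240
  J1: C=31, w·C=3×31=93
  J7: C=46, w·C=6×46=276
  J6: C=64, w·C=5×64=320
Σ w·C = 1059
= 1059


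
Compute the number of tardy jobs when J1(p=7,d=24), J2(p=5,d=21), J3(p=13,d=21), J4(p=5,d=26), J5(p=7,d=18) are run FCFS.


Completion vs due date:
  J1: C=7, d=24 → on time
  J2: C=12, d=21 → on time
  J3: C=25, d=21 → TARDY
  J4: C=30, d=26 → TARDY
  J5: C=37, d=18 → TARDY
Tardy jobs: J3, J4, J5
Count = 3


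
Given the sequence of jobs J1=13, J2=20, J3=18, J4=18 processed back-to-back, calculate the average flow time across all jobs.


Completion times:
  J1: completes at 13
  J2: completes at 33
  J3: completes at 51
  J4: completes at 69
Sum = 166
Average = 166/4
= 41.50


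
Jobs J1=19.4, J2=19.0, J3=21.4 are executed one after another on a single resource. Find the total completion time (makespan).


Sequential makespan: sum all processing times
= 19.4 + 19.0 + 21.4
= 59.8 time units


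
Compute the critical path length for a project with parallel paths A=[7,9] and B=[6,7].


Path A: 7 + 9 = 16
Path B: 6 + 7 = 13
Critical path = longest = max(16, 13)
= 16 (Path A)


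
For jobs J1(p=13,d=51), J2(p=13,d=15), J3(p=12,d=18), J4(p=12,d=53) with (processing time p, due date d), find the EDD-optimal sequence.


EDD: sort by earliest due date
  J2: d=15, p=13
  J3: d=18, p=12
  J1: d=51, p=13
  J4: d=53, p=12
Order: J2 → J3 → J1 → J4


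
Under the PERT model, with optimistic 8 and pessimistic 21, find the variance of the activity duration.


σ² = ((p - o) / 6)² = (p - o)² / 36
= (21 - 8)² / 36
= 13² / 36
= 169 / 36
= 4.6944


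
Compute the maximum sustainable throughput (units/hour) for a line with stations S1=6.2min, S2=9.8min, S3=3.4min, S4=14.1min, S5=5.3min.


Bottleneck = longest station time
Station times: [6.2, 9.8, 3.4, 14.1, 5.3]
Max = 14.1 min
Rate = 60 / 14.1
= 4.26 units/hour (bottleneck: 14.1min)


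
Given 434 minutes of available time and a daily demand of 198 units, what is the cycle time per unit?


Cycle time = available time / demand
= 434 / 198
= 2.19 min/unit


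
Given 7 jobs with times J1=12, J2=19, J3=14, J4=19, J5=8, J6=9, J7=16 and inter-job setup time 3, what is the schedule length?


Makespan = Σ processing + (n-1) × setup
= (12 + 19 + 14 + 19 + 8 + 9 + 16) + (7-1)×3
= 97 + 18
= 115 time units


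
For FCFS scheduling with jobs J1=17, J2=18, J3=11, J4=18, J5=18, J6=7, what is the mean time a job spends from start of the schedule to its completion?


Completion times:
  J1: completes at 17
  J2: completes at 35
  J3: completes at 46
  J4: completes at 64
  J5: completes at 82
  J6: completes at 89
Sum = 333
Average = 333/6
= 55.50


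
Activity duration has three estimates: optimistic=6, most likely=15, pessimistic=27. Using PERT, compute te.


te = (o + 4m + p) / 6
= (6 + 4×15 + 27) / 6
= (6 + 60 + 27) / 6
= 93 / 6
= 15.50


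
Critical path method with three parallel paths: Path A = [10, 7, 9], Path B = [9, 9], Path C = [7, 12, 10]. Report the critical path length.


Path A: 10 + 7 + 9 = 26
Path B: 9 + 9 = 18
Path C: 7 + 12 + 10 = 29
Critical path = longest = max(26, 18, 29)
= 29 (Path C)


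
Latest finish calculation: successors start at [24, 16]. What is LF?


LF = min of all successor start times
Successors start at: [24, 16]
LF = min(24, 16)
= 16


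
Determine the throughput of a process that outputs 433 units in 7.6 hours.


Throughput = units / time
= 433 / 7.6
= 57.0 units/hour


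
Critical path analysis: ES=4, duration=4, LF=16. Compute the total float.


EF = ES + duration = 4 + 4 = 8
LS = LF - duration = 16 - 4 = 12
Total Float = LF - EF = 16 - 8
(or LS - ES = 12 - 4)
= 8


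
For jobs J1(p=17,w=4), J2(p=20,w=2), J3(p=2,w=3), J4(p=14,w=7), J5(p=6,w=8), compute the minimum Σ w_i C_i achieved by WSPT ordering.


WSPT order (by p/w): J3 → J5 → J4 → J1 → J2
  J3: C=2, w·C=3×2=6
  J5: C=8, w·C=8×8=64
  J4: C=22, w·C=7×22=154
  J1: C=39, w·C=4×39=156
  J2: C=59, w·C=2×59=118
Σ w·C = 498
= 498


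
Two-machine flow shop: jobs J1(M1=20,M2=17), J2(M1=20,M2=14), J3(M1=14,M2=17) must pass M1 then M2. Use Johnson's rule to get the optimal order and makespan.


Johnson's rule:
Group 1 (M1≤M2, sort by M1): ['J3']
Group 2 (M1>M2, sort desc M2): ['J1', 'J2']
Sequence: J3 → J1 → J2
Makespan calculation:
  J3: M1 done=14, M2 done=31
  J1: M1 done=34, M2 done=51
  J2: M1 done=54, M2 done=68
= Sequence: J3 → J1 → J2, Makespan: 68


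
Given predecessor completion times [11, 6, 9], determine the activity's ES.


ES = max of all predecessor completion times
Predecessors: [11, 6, 9]
ES = max(11, 6, 9)
= 11


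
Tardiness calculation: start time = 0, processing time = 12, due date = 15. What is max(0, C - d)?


Completion = start + processing = 0 + 12 = 12
Tardiness = max(0, C - d) = max(0, 12 - 15)
= max(0, -3)
= 0


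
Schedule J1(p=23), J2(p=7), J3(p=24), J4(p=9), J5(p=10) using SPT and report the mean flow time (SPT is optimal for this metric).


SPT order: J2 → J4 → J5 → J1 → J3
Completion times:
  J2: C=7
  J4: C=16
  J5: C=26
  J1: C=49
  J3: C=73
Sum = 171, n = 5
Mean flow = 171/5
= 34.20


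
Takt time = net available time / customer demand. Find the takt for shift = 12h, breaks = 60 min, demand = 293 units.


Available = 12×60 - 60 = 660 min
Takt time = 660 / 293
= 2.25 min/unit


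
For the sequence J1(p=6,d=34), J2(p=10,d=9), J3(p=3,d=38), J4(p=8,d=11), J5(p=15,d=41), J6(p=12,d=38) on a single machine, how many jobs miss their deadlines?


Completion vs due date:
  J1: C=6, d=34 → on time
  J2: C=16, d=9 → TARDY
  J3: C=19, d=38 → on time
  J4: C=27, d=11 → TARDY
  J5: C=42, d=41 → TARDY
  J6: C=54, d=38 → TARDY
Tardy jobs: J2, J4, J5, J6
Count = 4


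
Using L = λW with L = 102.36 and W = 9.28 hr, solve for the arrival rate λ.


Little's law: L = λW → λ = L / W
= 102.36 / 9.28
= 11.03 per hour


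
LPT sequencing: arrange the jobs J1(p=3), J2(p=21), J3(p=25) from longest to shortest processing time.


LPT: sort by longest processing time first
  J3: p=25
  J2: p=21
  J1: p=3
Order: J3 → J2 → J1


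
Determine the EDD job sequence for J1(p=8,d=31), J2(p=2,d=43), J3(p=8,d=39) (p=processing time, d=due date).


EDD: sort by earliest due date
  J1: d=31, p=8
  J3: d=39, p=8
  J2: d=43, p=2
Order: J1 → J3 → J2


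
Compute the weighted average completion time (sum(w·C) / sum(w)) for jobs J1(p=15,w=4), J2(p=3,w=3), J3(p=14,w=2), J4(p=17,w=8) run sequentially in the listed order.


Completion times:
  J1: C=15, w×C=4×15=60
  J2: C=18, w×C=3×18=54
  J3: C=32, w×C=2×32=64
  J4: C=49, w×C=8×49=392
Sum w×C = 570
Sum w = 17
Weighted avg = 570/17
= 33.53


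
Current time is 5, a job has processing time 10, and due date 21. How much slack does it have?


Slack = due - current_time - processing
= 21 - 5 - 10
= 6


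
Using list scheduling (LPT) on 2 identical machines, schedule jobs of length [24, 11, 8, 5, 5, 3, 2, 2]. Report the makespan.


Jobs (LPT sorted): [24, 11, 8, 5, 5, 3, 2, 2]
Machines: 2
  J=24 → Machine 1 (load: 0+24=24)
  J=11 → Machine 2 (load: 0+11=11)
  J=8 → Machine 2 (load: 11+8=19)
  J=5 → Machine 2 (load: 19+5=24)
  J=5 → Machine 1 (load: 24+5=29)
  J=3 → Machine 2 (load: 24+3=27)
  J=2 → Machine 2 (load: 27+2=29)
  J=2 → Machine 1 (load: 29+2=31)
Machine loads: [31, 29]
Makespan = max = 31 time units


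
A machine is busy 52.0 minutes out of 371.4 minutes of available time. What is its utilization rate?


Utilization = busy / total × 100
= 52.0 / 371.4 × 100
= 14.0%


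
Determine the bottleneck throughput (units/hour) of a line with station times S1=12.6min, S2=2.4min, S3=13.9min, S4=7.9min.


Bottleneck = longest station time
Station times: [12.6, 2.4, 13.9, 7.9]
Max = 13.9 min
Rate = 60 / 13.9
= 4.32 units/hour (bottleneck: 13.9min)


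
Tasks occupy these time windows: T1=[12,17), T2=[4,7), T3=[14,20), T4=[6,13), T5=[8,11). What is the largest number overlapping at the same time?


Check each time point for overlaps:
  t=6: 2 tasks active (T2, T4)
Max concurrent = 2


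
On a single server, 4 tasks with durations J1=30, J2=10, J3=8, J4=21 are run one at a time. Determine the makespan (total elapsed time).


Sequential makespan: sum all processing times
= 30 + 10 + 8 + 21
= 69 time units


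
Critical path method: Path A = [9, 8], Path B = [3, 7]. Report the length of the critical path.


Path A: 9 + 8 = 17
Path B: 3 + 7 = 10
Critical path = longest = max(17, 10)
= 17 (Path A)


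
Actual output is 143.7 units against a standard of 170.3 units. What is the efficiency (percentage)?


Efficiency = (actual / standard) × 100
= (143.7 / 170.3) × 100
= 84.4%


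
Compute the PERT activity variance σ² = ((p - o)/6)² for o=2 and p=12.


σ² = ((p - o) / 6)² = (p - o)² / 36
= (12 - 2)² / 36
= 10² / 36
= 100 / 36
= 2.7778


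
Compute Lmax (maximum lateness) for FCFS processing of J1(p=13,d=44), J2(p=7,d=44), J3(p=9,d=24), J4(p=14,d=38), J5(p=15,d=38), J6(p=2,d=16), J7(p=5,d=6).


Lateness per job (L = C - d):
  J1: C=13, d=44, L=-31
  J2: C=20, d=44, L=-24
  J3: C=29, d=24, L=5
  J4: C=43, d=38, L=5
  J5: C=58, d=38, L=20
  J6: C=60, d=16, L=44
  J7: C=65, d=6, L=59
Lmax = max(-31, -24, 5, 5, 20, 44, 59)
= 59


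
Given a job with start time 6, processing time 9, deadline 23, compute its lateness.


Completion = 6 + 9 = 15
Lateness = C - d = 15 - 23
= -8


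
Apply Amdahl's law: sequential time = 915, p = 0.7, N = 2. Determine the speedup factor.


Amdahl's law: T_p = T × ((1-p) + p/N)
= 915 × ((1-0.7) + 0.7/2)
= 915 × (0.30 + 0.3500)
= 915 × 0.6500
= 594.75
Speedup = 915/594.75
= 1.54×


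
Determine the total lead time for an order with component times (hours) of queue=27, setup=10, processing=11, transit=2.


Lead time = queue + setup + processing + transit
= 27 + 10 + 11 + 2
= 50 hours


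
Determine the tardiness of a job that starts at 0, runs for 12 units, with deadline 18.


Completion = start + processing = 0 + 12 = 12
Tardiness = max(0, C - d) = max(0, 12 - 18)
= max(0, -6)
= 0


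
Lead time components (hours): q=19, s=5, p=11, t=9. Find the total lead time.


Lead time = queue + setup + processing + transit
= 19 + 5 + 11 + 9
= 44 hours


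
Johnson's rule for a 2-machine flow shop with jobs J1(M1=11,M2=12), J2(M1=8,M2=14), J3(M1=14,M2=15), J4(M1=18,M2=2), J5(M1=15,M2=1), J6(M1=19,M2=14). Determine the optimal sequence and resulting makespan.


Johnson's rule:
Group 1 (M1≤M2, sort by M1): ['J2', 'J1', 'J3']
Group 2 (M1>M2, sort desc M2): ['J6', 'J4', 'J5']
Sequence: J2 → J1 → J3 → J6 → J4 → J5
Makespan calculation:
  J2: M1 done=8, M2 done=22
  J1: M1 done=19, M2 done=34
  J3: M1 done=33, M2 done=49
  J6: M1 done=52, M2 done=66
  J4: M1 done=70, M2 done=72
  J5: M1 done=85, M2 done=86
= Sequence: J2 → J1 → J3 → J6 → J4 → J5, Makespan: 86


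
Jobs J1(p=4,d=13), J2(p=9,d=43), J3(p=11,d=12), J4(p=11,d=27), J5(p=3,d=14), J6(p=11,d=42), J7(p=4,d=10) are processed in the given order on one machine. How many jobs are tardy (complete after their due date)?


Completion vs due date:
  J1: C=4, d=13 → on time
  J2: C=13, d=43 → on time
  J3: C=24, d=12 → TARDY
  J4: C=35, d=27 → TARDY
  J5: C=38, d=14 → TARDY
  J6: C=49, d=42 → TARDY
  J7: C=53, d=10 → TARDY
Tardy jobs: J3, J4, J5, J6, J7
Count = 5


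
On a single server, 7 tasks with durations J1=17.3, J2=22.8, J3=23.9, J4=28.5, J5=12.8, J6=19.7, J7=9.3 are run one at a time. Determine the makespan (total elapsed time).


Sequential makespan: sum all processing times
= 17.3 + 22.8 + 23.9 + 28.5 + 12.8 + 19.7 + 9.3
= 134.3 time units


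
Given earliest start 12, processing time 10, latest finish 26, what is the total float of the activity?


EF = ES + duration = 12 + 10 = 22
LS = LF - duration = 26 - 10 = 16
Total Float = LF - EF = 26 - 22
(or LS - ES = 16 - 12)
= 4


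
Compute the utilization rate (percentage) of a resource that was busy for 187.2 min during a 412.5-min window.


Utilization = busy / total × 100
= 187.2 / 412.5 × 100
= 45.4%


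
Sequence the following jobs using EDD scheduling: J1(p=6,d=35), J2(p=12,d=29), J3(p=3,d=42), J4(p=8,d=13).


EDD: sort by earliest due date
  J4: d=13, p=8
  J2: d=29, p=12
  J1: d=35, p=6
  J3: d=42, p=3
Order: J4 → J2 → J1 → J3


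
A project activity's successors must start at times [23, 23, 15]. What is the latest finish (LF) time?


LF = min of all successor start times
Successors start at: [23, 23, 15]
LF = min(23, 23, 15)
= 15


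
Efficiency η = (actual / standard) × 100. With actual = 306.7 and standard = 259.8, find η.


Efficiency = (actual / standard) × 100
= (306.7 / 259.8) × 100
= 118.1%


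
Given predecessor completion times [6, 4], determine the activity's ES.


ES = max of all predecessor completion times
Predecessors: [6, 4]
ES = max(6, 4)
= 6


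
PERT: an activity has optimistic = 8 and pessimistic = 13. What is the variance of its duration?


σ² = ((p - o) / 6)² = (p - o)² / 36
= (13 - 8)² / 36
= 5² / 36
= 25 / 36
= 0.6944


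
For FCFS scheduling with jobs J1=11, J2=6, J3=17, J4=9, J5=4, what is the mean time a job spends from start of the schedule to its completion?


Completion times:
  J1: completes at 11
  J2: completes at 17
  J3: completes at 34
  J4: completes at 43
  J5: completes at 47
Sum = 152
Average = 152/5
= 30.40


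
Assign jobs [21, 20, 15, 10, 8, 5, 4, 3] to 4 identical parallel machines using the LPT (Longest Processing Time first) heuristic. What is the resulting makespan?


Jobs (LPT sorted): [21, 20, 15, 10, 8, 5, 4, 3]
Machines: 4
  J=21 → Machine 1 (load: 0+21=21)
  J=20 → Machine 2 (load: 0+20=20)
  J=15 → Machine 3 (load: 0+15=15)
  J=10 → Machine 4 (load: 0+10=10)
  J=8 → Machine 4 (load: 10+8=18)
  J=5 → Machine 3 (load: 15+5=20)
  J=4 → Machine 4 (load: 18+4=22)
  J=3 → Machine 2 (load: 20+3=23)
Machine loads: [21, 23, 20, 22]
Makespan = max = 23 time units


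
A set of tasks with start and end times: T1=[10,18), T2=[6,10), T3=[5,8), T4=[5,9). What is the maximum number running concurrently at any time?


Check each time point for overlaps:
  t=6: 3 tasks active (T2, T3, T4)
Max concurrent = 3


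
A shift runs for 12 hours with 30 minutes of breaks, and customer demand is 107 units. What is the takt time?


Available = 12×60 - 30 = 690 min
Takt time = 690 / 107
= 6.45 min/unit


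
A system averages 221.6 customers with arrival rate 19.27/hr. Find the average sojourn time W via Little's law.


Little's law: L = λW → W = L / λ
= 221.6 / 19.27
= 11.50 hours


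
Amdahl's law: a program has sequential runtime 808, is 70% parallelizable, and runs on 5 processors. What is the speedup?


Amdahl's law: T_p = T × ((1-p) + p/N)
= 808 × ((1-0.7) + 0.7/5)
= 808 × (0.30 + 0.1400)
= 808 × 0.4400
= 355.52
Speedup = 808/355.52
= 2.27×


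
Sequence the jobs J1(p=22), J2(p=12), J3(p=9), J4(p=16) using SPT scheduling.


SPT: sort by shortest processing time
  J3: p=9
  J2: p=12
  J4: p=16
  J1: p=22
Order: J3 → J2 → J4 → J1


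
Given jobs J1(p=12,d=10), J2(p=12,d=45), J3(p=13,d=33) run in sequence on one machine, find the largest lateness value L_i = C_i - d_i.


Lateness per job (L = C - d):
  J1: C=12, d=10, L=2
  J2: C=24, d=45, L=-21
  J3: C=37, d=33, L=4
Lmax = max(2, -21, 4)
= 4


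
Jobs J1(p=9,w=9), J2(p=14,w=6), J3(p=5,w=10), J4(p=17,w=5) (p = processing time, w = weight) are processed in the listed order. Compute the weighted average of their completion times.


Completion times:
  J1: C=9, w×C=9×9=81
  J2: C=23, w×C=6×23=138
  J3: C=28, w×C=10×28=280
  J4: C=45, w×C=5×45=225
Sum w×C = 724
Sum w = 30
Weighted avg = 724/30
= 24.13


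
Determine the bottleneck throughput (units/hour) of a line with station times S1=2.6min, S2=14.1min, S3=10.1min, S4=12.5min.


Bottleneck = longest station time
Station times: [2.6, 14.1, 10.1, 12.5]
Max = 14.1 min
Rate = 60 / 14.1
= 4.26 units/hour (bottleneck: 14.1min)


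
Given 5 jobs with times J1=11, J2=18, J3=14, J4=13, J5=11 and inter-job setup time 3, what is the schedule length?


Makespan = Σ processing + (n-1) × setup
= (11 + 18 + 14 + 13 + 11) + (5-1)×3
= 67 + 12
= 79 time units


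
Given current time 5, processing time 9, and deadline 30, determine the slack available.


Slack = due - current_time - processing
= 30 - 5 - 9
= 16


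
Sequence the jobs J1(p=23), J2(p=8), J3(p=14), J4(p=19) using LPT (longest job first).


LPT: sort by longest processing time first
  J1: p=23
  J4: p=19
  J3: p=14
  J2: p=8
Order: J1 → J4 → J3 → J2


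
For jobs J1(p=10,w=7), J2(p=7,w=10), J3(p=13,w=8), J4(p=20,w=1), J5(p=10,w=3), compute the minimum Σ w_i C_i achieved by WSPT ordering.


WSPT order (by p/w): J2 → J1 → J3 → J5 → J4
  J2: C=7, w·C=10×7=70
  J1: C=17, w·C=7×17=119
  J3: C=30, w·C=8×30=240
  J5: C=40, w·C=3×40=120
  J4: C=60, w·C=1×60=60
Σ w·C = 609
= 609


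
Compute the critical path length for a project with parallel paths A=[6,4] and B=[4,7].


Path A: 6 + 4 = 10
Path B: 4 + 7 = 11
Critical path = longest = max(10, 11)
= 11 (Path B)


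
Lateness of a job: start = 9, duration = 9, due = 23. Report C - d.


Completion = 9 + 9 = 18
Lateness = C - d = 18 - 23
= -5


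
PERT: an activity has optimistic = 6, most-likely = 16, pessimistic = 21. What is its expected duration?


te = (o + 4m + p) / 6
= (6 + 4×16 + 21) / 6
= (6 + 64 + 21) / 6
= 91 / 6
= 15.17


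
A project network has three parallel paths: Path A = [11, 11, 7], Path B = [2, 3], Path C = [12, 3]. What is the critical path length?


Path A: 11 + 11 + 7 = 29
Path B: 2 + 3 = 5
Path C: 12 + 3 = 15
Critical path = longest = max(29, 5, 15)
= 29 (Path A)


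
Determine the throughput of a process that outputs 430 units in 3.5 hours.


Throughput = units / time
= 430 / 3.5
= 122.9 units/hour


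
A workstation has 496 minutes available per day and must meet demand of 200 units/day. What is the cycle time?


Cycle time = available time / demand
= 496 / 200
= 2.48 min/unit


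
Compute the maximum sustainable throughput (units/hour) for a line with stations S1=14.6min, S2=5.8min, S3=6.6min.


Bottleneck = longest station time
Station times: [14.6, 5.8, 6.6]
Max = 14.6 min
Rate = 60 / 14.6
= 4.11 units/hour (bottleneck: 14.6min)


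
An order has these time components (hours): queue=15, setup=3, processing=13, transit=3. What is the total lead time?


Lead time = queue + setup + processing + transit
= 15 + 3 + 13 + 3
= 34 hours


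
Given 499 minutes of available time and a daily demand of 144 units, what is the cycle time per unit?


Cycle time = available time / demand
= 499 / 144
= 3.47 min/unit


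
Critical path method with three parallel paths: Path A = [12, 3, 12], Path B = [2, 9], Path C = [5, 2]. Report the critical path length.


Path A: 12 + 3 + 12 = 27
Path B: 2 + 9 = 11
Path C: 5 + 2 = 7
Critical path = longest = max(27, 11, 7)
= 27 (Path A)


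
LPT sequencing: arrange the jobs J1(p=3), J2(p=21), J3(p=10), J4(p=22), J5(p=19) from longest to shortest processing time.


LPT: sort by longest processing time first
  J4: p=22
  J2: p=21
  J5: p=19
  J3: p=10
  J1: p=3
Order: J4 → J2 → J5 → J3 → J1


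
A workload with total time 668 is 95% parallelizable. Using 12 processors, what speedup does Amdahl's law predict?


Amdahl's law: T_p = T × ((1-p) + p/N)
= 668 × ((1-0.95) + 0.95/12)
= 668 × (0.05 + 0.0792)
= 668 × 0.1292
= 86.28
Speedup = 668/86.28
= 7.74×


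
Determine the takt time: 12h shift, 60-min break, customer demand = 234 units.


Available = 12×60 - 60 = 660 min
Takt time = 660 / 234
= 2.82 min/unit


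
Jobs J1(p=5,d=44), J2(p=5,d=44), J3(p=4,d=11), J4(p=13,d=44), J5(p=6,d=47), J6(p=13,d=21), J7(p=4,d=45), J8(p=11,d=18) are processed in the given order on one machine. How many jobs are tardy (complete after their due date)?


Completion vs due date:
  J1: C=5, d=44 → on time
  J2: C=10, d=44 → on time
  J3: C=14, d=11 → TARDY
  J4: C=27, d=44 → on time
  J5: C=33, d=47 → on time
  J6: C=46, d=21 → TARDY
  J7: C=50, d=45 → TARDY
  J8: C=61, d=18 → TARDY
Tardy jobs: J3, J6, J7, J8
Count = 4


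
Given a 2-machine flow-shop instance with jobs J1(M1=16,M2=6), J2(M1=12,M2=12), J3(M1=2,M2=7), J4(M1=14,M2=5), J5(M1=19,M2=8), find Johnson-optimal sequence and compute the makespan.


Johnson's rule:
Group 1 (M1≤M2, sort by M1): ['J3', 'J2']
Group 2 (M1>M2, sort desc M2): ['J5', 'J1', 'J4']
Sequence: J3 → J2 → J5 → J1 → J4
Makespan calculation:
  J3: M1 done=2, M2 done=9
  J2: M1 done=14, M2 done=26
  J5: M1 done=33, M2 done=41
  J1: M1 done=49, M2 done=55
  J4: M1 done=63, M2 done=68
= Sequence: J3 → J2 → J5 → J1 → J4, Makespan: 68


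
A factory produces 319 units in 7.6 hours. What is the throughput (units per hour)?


Throughput = units / time
= 319 / 7.6
= 42.0 units/hour


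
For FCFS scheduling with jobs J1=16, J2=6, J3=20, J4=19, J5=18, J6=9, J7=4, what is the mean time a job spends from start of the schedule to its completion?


Completion times:
  J1: completes at 16
  J2: completes at 22
  J3: completes at 42
  J4: completes at 61
  J5: completes at 79
  J6: completes at 88
  J7: completes at 92
Sum = 400
Average = 400/7
= 57.14


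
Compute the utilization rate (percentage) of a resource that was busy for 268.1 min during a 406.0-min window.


Utilization = busy / total × 100
= 268.1 / 406.0 × 100
= 66.0%


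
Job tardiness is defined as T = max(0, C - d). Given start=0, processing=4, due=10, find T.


Completion = start + processing = 0 + 4 = 4
Tardiness = max(0, C - d) = max(0, 4 - 10)
= max(0, -6)
= 0


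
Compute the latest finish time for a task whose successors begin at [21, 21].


LF = min of all successor start times
Successors start at: [21, 21]
LF = min(21, 21)
= 21


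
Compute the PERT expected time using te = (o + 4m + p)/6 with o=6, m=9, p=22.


te = (o + 4m + p) / 6
= (6 + 4×9 + 22) / 6
= (6 + 36 + 22) / 6
= 64 / 6
= 10.67


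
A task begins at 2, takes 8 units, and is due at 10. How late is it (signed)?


Completion = 2 + 8 = 10
Lateness = C - d = 10 - 10
= 0


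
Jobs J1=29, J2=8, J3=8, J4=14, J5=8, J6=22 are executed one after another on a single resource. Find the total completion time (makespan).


Sequential makespan: sum all processing times
= 29 + 8 + 8 + 14 + 8 + 22
= 89 time units


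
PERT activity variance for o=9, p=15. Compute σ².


σ² = ((p - o) / 6)² = (p - o)² / 36
= (15 - 9)² / 36
= 6² / 36
= 36 / 36
= 1.0000


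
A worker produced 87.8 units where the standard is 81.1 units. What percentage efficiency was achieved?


Efficiency = (actual / standard) × 100
= (87.8 / 81.1) × 100
= 108.3%


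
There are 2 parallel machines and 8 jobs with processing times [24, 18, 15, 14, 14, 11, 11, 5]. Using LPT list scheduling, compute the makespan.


Jobs (LPT sorted): [24, 18, 15, 14, 14, 11, 11, 5]
Machines: 2
  J=24 → Machine 1 (load: 0+24=24)
  J=18 → Machine 2 (load: 0+18=18)
  J=15 → Machine 2 (load: 18+15=33)
  J=14 → Machine 1 (load: 24+14=38)
  J=14 → Machine 2 (load: 33+14=47)
  J=11 → Machine 1 (load: 38+11=49)
  J=11 → Machine 2 (load: 47+11=58)
  J=5 → Machine 1 (load: 49+5=54)
Machine loads: [54, 58]
Makespan = max = 58 time units


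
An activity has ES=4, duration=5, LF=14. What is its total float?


EF = ES + duration = 4 + 5 = 9
LS = LF - duration = 14 - 5 = 9
Total Float = LF - EF = 14 - 9
(or LS - ES = 9 - 4)
= 5


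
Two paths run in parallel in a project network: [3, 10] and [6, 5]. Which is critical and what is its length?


Path A: 3 + 10 = 13
Path B: 6 + 5 = 11
Critical path = longest = max(13, 11)
= 13 (Path A)


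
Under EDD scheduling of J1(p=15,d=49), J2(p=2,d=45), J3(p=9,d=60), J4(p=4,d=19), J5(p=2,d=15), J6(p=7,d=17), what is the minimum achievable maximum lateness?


EDD order: J5 → J6 → J4 → J2 → J1 → J3
Completion and lateness:
  J5: C=2, d=15, L=2-15=-13
  J6: C=9, d=17, L=9-17=-8
  J4: C=13, d=19, L=13-19=-6
  J2: C=15, d=45, L=15-45=-30
  J1: C=30, d=49, L=30-49=-19
  J3: C=39, d=60, L=39-60=-21
Lmax = max(-13, -8, -6, -30, -19, -21)
= -6


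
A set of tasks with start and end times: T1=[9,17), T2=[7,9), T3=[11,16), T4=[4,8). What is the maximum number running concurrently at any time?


Check each time point for overlaps:
  t=7: 2 tasks active (T2, T4)
Max concurrent = 2


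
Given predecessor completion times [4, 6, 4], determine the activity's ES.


ES = max of all predecessor completion times
Predecessors: [4, 6, 4]
ES = max(4, 6, 4)
= 6


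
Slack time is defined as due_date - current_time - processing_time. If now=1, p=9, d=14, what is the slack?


Slack = due - current_time - processing
= 14 - 1 - 9
= 4


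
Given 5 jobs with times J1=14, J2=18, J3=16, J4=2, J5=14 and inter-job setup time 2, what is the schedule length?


Makespan = Σ processing + (n-1) × setup
= (14 + 18 + 16 + 2 + 14) + (5-1)×2
= 64 + 8
= 72 time units


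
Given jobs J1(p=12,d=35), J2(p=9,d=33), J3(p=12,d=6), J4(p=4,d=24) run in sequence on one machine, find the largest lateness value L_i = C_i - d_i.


Lateness per job (L = C - d):
  J1: C=12, d=35, L=-23
  J2: C=21, d=33, L=-12
  J3: C=33, d=6, L=27
  J4: C=37, d=24, L=13
Lmax = max(-23, -12, 27, 13)
= 27


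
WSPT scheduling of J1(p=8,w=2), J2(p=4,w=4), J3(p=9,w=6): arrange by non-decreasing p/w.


WSPT (Smith's rule): sort by p/w ascending
  J2: p/w = 4/4 = 1.000
  J3: p/w = 9/6 = 1.500
  J1: p/w = 8/2 = 4.000
Order: J2 → J3 → J1


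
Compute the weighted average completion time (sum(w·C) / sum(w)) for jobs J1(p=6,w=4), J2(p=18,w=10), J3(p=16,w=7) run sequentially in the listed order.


Completion times:
  J1: C=6, w×C=4×6=24
  J2: C=24, w×C=10×24=240
  J3: C=40, w×C=7×40=280
Sum w×C = 544
Sum w = 21
Weighted avg = 544/21
= 25.90


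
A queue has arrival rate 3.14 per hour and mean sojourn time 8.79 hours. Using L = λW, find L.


Little's law: L = λ × W
= 3.14 × 8.79
= 27.60


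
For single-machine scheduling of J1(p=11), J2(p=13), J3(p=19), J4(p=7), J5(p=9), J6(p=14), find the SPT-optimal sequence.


SPT: sort by shortest processing time
  J4: p=7
  J5: p=9
  J1: p=11
  J2: p=13
  J6: p=14
  J3: p=19
Order: J4 → J5 → J1 → J2 → J6 → J3


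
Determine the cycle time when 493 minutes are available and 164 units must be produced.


Cycle time = available time / demand
= 493 / 164
= 3.01 min/unit


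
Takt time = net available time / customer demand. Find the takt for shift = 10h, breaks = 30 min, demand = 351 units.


Available = 10×60 - 30 = 570 min
Takt time = 570 / 351
= 1.62 min/unit


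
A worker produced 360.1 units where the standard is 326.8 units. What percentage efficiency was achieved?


Efficiency = (actual / standard) × 100
= (360.1 / 326.8) × 100
= 110.2%


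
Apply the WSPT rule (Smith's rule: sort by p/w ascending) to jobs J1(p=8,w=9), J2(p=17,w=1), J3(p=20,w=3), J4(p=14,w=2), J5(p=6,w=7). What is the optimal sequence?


WSPT (Smith's rule): sort by p/w ascending
  J5: p/w = 6/7 = 0.857
  J1: p/w = 8/9 = 0.889
  J3: p/w = 20/3 = 6.667
  J4: p/w = 14/2 = 7.000
  J2: p/w = 17/1 = 17.000
Order: J5 → J1 → J3 → J4 → J2


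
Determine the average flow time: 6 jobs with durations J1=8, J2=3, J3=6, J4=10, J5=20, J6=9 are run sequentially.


Completion times:
  J1: completes at 8
  J2: completes at 11
  J3: completes at 17
  J4: completes at 27
  J5: completes at 47
  J6: completes at 56
Sum = 166
Average = 166/6
= 27.67


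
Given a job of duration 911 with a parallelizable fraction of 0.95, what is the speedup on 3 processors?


Amdahl's law: T_p = T × ((1-p) + p/N)
= 911 × ((1-0.95) + 0.95/3)
= 911 × (0.05 + 0.3167)
= 911 × 0.3667
= 334.03
Speedup = 911/334.03
= 2.73×


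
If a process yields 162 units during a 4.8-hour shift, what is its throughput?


Throughput = units / time
= 162 / 4.8
= 33.8 units/hour


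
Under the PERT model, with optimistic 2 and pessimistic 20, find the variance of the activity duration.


σ² = ((p - o) / 6)² = (p - o)² / 36
= (20 - 2)² / 36
= 18² / 36
= 324 / 36
= 9.0000


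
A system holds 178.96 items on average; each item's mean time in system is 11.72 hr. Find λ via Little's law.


Little's law: L = λW → λ = L / W
= 178.96 / 11.72
= 15.27 per hour


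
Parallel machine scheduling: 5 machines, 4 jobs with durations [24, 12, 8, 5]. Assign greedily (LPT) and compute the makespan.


Jobs (LPT sorted): [24, 12, 8, 5]
Machines: 5
  J=24 → Machine 1 (load: 0+24=24)
  J=12 → Machine 2 (load: 0+12=12)
  J=8 → Machine 3 (load: 0+8=8)
  J=5 → Machine 4 (load: 0+5=5)
Machine loads: [24, 12, 8, 5, 0]
Makespan = max = 24 time units


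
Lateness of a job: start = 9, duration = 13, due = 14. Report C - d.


Completion = 9 + 13 = 22
Lateness = C - d = 22 - 14
= 8


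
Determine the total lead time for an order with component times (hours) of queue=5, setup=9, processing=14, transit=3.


Lead time = queue + setup + processing + transit
= 5 + 9 + 14 + 3
= 31 hours


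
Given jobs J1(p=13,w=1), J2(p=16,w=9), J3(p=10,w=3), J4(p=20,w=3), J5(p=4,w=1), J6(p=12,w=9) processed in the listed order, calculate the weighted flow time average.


Completion times:
  J1: C=13, w×C=1×13=13
  J2: C=29, w×C=9×29=261
  J3: C=39, w×C=3×39=117
  J4: C=59, w×C=3×59=177
  J5: C=63, w×C=1×63=63
  J6: C=75, w×C=9×75=675
Sum w×C = 1306
Sum w = 26
Weighted avg = 1306/26
= 50.23


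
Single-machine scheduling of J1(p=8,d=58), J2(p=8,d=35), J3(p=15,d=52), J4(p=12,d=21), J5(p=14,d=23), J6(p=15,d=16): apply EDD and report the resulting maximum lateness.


EDD order: J6 → J4 → J5 → J2 → J3 → J1
Completion and lateness:
  J6: C=15, d=16, L=15-16=-1
  J4: C=27, d=21, L=27-21=6
  J5: C=41, d=23, L=41-23=18
  J2: C=49, d=35, L=49-35=14
  J3: C=64, d=52, L=64-52=12
  J1: C=72, d=58, L=72-58=14
Lmax = max(-1, 6, 18, 14, 12, 14)
= 18


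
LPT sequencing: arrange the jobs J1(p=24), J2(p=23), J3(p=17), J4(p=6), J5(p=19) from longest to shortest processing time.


LPT: sort by longest processing time first
  J1: p=24
  J2: p=23
  J5: p=19
  J3: p=17
  J4: p=6
Order: J1 → J2 → J5 → J3 → J4


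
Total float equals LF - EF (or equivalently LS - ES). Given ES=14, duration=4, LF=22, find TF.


EF = ES + duration = 14 + 4 = 18
LS = LF - duration = 22 - 4 = 18
Total Float = LF - EF = 22 - 18
(or LS - ES = 18 - 14)
= 4


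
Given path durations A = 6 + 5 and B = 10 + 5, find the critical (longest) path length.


Path A: 6 + 5 = 11
Path B: 10 + 5 = 15
Critical path = longest = max(11, 15)
= 15 (Path B)


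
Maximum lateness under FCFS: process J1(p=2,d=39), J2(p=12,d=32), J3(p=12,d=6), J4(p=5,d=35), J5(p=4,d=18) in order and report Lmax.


Lateness per job (L = C - d):
  J1: C=2, d=39, L=-37
  J2: C=14, d=32, L=-18
  J3: C=26, d=6, L=20
  J4: C=31, d=35, L=-4
  J5: C=35, d=18, L=17
Lmax = max(-37, -18, 20, -4, 17)
= 20


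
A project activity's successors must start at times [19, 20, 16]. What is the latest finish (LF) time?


LF = min of all successor start times
Successors start at: [19, 20, 16]
LF = min(19, 20, 16)
= 16


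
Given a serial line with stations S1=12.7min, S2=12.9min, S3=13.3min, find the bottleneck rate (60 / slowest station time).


Bottleneck = longest station time
Station times: [12.7, 12.9, 13.3]
Max = 13.3 min
Rate = 60 / 13.3
= 4.51 units/hour (bottleneck: 13.3min)


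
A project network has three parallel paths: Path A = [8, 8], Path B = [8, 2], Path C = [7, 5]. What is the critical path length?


Path A: 8 + 8 = 16
Path B: 8 + 2 = 10
Path C: 7 + 5 = 12
Critical path = longest = max(16, 10, 12)
= 16 (Path A)


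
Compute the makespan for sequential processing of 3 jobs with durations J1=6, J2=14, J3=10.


Sequential makespan: sum all processing times
= 6 + 14 + 10
= 30 time units


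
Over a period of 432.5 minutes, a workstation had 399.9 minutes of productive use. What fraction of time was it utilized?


Utilization = busy / total × 100
= 399.9 / 432.5 × 100
= 92.5%


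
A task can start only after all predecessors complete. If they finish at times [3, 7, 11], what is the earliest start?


ES = max of all predecessor completion times
Predecessors: [3, 7, 11]
ES = max(3, 7, 11)
= 11


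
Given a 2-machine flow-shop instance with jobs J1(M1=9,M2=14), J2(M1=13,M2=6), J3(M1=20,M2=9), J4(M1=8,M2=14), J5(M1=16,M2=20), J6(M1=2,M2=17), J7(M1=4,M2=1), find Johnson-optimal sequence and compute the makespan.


Johnson's rule:
Group 1 (M1≤M2, sort by M1): ['J6', 'J4', 'J1', 'J5']
Group 2 (M1>M2, sort desc M2): ['J3', 'J2', 'J7']
Sequence: J6 → J4 → J1 → J5 → J3 → J2 → J7
Makespan calculation:
  J6: M1 done=2, M2 done=19
  J4: M1 done=10, M2 done=33
  J1: M1 done=19, M2 done=47
  J5: M1 done=35, M2 done=67
  J3: M1 done=55, M2 done=76
  J2: M1 done=68, M2 done=82
  J7: M1 done=72, M2 done=83
= Sequence: J6 → J4 → J1 → J5 → J3 → J2 → J7, Makespan: 83


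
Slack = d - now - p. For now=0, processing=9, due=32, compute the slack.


Slack = due - current_time - processing
= 32 - 0 - 9
= 23


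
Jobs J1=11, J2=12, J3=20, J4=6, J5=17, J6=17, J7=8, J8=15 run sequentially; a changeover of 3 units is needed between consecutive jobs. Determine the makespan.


Makespan = Σ processing + (n-1) × setup
= (11 + 12 + 20 + 6 + 17 + 17 + 8 + 15) + (8-1)×3
= 106 + 21
= 127 time units


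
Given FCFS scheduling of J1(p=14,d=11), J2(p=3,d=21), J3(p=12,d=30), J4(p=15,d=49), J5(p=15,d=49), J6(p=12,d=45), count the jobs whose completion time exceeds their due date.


Completion vs due date:
  J1: C=14, d=11 → TARDY
  J2: C=17, d=21 → on time
  J3: C=29, d=30 → on time
  J4: C=44, d=49 → on time
  J5: C=59, d=49 → TARDY
  J6: C=71, d=45 → TARDY
Tardy jobs: J1, J5, J6
Count = 3
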